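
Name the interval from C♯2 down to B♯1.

minor 2nd

Descending from C#2 to B#1 is the same interval as ascending B#1 to C#2.
B to C spans two letter names (B-C) — that makes it a second of some quality.
At 1 semitone, B#1→C#2 falls one short of a major second: minor.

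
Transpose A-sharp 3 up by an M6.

The sixth takes the letter from A up to F.
Moving 9 semitones up from A#3 (the size of a major sixth) reaches F##4.

F-double-sharp 4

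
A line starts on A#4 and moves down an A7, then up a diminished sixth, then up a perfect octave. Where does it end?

Gbb5

An augmented seventh down from A#4 is Bb3.
Up a diminished sixth from Bb3: Gbb4 (7 semitones up).
Up a perfect octave from Gbb4: Gbb5 (12 semitones up).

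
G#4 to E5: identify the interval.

m6

G to E spans six letter names (G-A-B-C-D-E): a sixth.
G#4 to E5 is 8 semitones, a half step short of the major sixth (9), so this is minor.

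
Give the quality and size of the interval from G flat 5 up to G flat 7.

G to G is the same letter name, plus 2 octaves: a fifteenth.
The perfect fifteenth spans 24 semitones, and Gb5 to Gb7 is exactly 24 semitones — so this is a perfect fifteenth.
(Equivalently, a compound perfect octave: a perfect octave plus an octave.)

P15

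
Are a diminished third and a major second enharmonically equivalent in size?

Yes

A diminished third = 2 semitones = a major second; enharmonically equal.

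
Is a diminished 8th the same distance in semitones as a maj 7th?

A diminished octave = 11 semitones = a major seventh; enharmonically equal.

Yes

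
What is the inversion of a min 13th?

M3

First reduce the compound minor thirteenth to its simple form, a minor sixth.
Interval numbers invert to sum to nine: 6 + 3 = 9, so a sixth inverts to a third.
Quality inverts too: minor becomes major. That makes the inversion a major third.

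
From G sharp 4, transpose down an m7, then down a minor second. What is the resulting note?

G double-sharp 3

G#4 down a minor seventh → A#3 (10 semitones).
A#3 down a minor second → G##3 (1 semitone).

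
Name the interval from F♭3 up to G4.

F to G spans two letter names (F-G), plus an octave — that makes it a ninth of some quality.
Fb3 to G4 spans 15 semitones — one semitone wider than the major ninth (14) — giving an augmented ninth.
(Equivalently, a compound augmented second: an augmented second plus an octave.)

augmented 9th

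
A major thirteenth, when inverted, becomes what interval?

minor 3rd

First reduce the compound major thirteenth to its simple form, a major sixth.
Interval numbers invert to sum to nine: 6 + 3 = 9, so a sixth inverts to a third.
The quality also flips — major becomes minor — giving a minor third.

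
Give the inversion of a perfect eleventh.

First reduce the compound perfect eleventh to its simple form, a perfect fourth.
The rule of nine gives the new number: 9 − 4 = 5, so a fourth becomes a fifth.
And perfect stays perfect under inversion, so we get a perfect fifth.

P5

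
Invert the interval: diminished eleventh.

A5

First reduce the compound diminished eleventh to its simple form, a diminished fourth.
The rule of nine gives the new number: 9 − 4 = 5, so a fourth becomes a fifth.
The quality also flips — diminished becomes augmented — giving an augmented fifth.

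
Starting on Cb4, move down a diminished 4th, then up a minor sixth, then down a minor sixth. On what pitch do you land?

Down a diminished fourth from Cb4: G3 (4 semitones down).
G3 up a minor sixth → Eb4 (8 semitones).
Eb4 down a minor sixth → G3 (8 semitones).

G3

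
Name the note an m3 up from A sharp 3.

The third takes the letter from A up to C.
A minor third spans 3 semitones, so from A#3 the target pitch is C#4.

C sharp 4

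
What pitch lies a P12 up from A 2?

The twelfth's letter: A up five letter names plus an octave → E.
Moving 19 semitones up from A2 (the size of a perfect twelfth) reaches E4.

E 4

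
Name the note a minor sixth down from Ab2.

Counting six letter names down from A lands on C.
A minor sixth is 8 semitones; 8 semitones down from Ab2 gives C2.

C2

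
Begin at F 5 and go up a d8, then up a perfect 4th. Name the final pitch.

B double-flat 6

F5 up a diminished octave → Fb6 (11 semitones).
Up a perfect fourth from Fb6: Bbb6 (5 semitones up).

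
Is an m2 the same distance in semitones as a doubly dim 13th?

A minor second spans 1 semitone; a doubly diminished thirteenth spans 18 semitones. They differ by 17.

No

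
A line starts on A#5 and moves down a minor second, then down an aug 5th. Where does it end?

C#5

A minor second down from A#5 is G##5.
An augmented fifth down from G##5 is C#5.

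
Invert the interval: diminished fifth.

Inverted interval numbers add to nine, so a fifth pairs with a fourth (5 + 4 = 9).
The quality also flips — diminished becomes augmented — giving an augmented fourth.

augmented 4th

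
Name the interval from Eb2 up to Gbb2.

diminished third

E to G spans three letter names (E-F-G): a third.
The major third is 4 semitones; here we have 2, two semitones narrower: diminished.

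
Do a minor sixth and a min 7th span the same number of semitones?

No

8 semitones (minor sixth) vs 10 semitones (minor seventh): not equal.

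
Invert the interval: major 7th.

The rule of nine gives the new number: 9 − 7 = 2, so a seventh becomes a second.
And major becomes minor under inversion, so we get a minor second.

minor 2nd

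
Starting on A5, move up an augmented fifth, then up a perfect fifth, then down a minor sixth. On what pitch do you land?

D##6

An augmented fifth up from A5 is E#6.
A perfect fifth up from E#6 is B#6.
A minor sixth down from B#6 is D##6.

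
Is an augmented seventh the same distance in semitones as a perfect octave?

An augmented seventh spans 12 semitones, and a perfect octave also spans 12 semitones — they're enharmonic.

Yes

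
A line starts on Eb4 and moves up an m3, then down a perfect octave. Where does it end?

Eb4 up a minor third → Gb4 (3 semitones).
Down a perfect octave from Gb4: Gb3 (12 semitones down).

Gb3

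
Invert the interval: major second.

m7

The rule of nine gives the new number: 9 − 2 = 7, so a second becomes a seventh.
Quality inverts too: major becomes minor. That makes the inversion a minor seventh.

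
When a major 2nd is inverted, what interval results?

m7

The rule of nine gives the new number: 9 − 2 = 7, so a second becomes a seventh.
And major becomes minor under inversion, so we get a minor seventh.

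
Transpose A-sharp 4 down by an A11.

Four letters down from A (plus an octave) reaches E.
An augmented eleventh is 18 semitones; 18 semitones down from A#4 gives E3.

E 3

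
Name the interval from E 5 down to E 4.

Descending from E5 to E4 is the same interval as ascending E4 to E5.
E to E is the same letter name, plus an octave: an octave.
Counting semitones, E4→E5 is 12, which is the perfect octave.

perfect octave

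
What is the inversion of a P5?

Inverted interval numbers add to nine, so a fifth pairs with a fourth (5 + 4 = 9).
The quality also flips — perfect stays perfect — giving a perfect fourth.

perfect 4th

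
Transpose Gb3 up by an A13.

E5

The thirteenth's letter: G up six letter names plus an octave → E.
An augmented thirteenth spans 22 semitones, so from Gb3 the target pitch is E5.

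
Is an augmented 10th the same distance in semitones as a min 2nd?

No

17 semitones (augmented tenth) vs 1 semitone (minor second): not equal.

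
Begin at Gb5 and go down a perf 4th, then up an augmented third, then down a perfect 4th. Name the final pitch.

C#5

Down a perfect fourth from Gb5: Db5 (5 semitones down).
An augmented third up from Db5 is F#5.
Down a perfect fourth from F#5: C#5 (5 semitones down).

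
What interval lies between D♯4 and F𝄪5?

major tenth

D to F spans three letter names (D-E-F), plus an octave: a tenth.
D#4 to F##5 is 16 semitones, matching the major tenth exactly, so the quality is major.
(Equivalently, a compound major third: a major third plus an octave.)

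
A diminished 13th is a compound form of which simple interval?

Each octave removed subtracts seven from the number: 13 − 7 = 6.
Quality carries through unchanged, so the simple form is a diminished sixth.

d6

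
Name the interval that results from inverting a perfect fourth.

Interval numbers invert to sum to nine: 4 + 5 = 9, so a fourth inverts to a fifth.
Quality inverts too: perfect stays perfect. That makes the inversion a perfect fifth.

P5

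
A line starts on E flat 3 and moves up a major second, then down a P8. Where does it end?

F 2

Up a major second from Eb3: F3 (2 semitones up).
A perfect octave down from F3 is F2.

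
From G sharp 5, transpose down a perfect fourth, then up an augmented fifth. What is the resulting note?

A double-sharp 5

A perfect fourth down from G#5 is D#5.
An augmented fifth up from D#5 is A##5.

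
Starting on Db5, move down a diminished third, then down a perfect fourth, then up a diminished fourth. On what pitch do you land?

A diminished third down from Db5 is B4.
A perfect fourth down from B4 is F#4.
A diminished fourth up from F#4 is Bb4.

Bb4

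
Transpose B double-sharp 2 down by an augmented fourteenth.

The fourteenth's letter: B down seven letter names plus an octave → C.
Moving 24 semitones down from B##2 (the size of an augmented fourteenth) reaches C#1.

C sharp 1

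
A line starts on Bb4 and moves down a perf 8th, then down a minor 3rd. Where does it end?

Down a perfect octave from Bb4: Bb3 (12 semitones down).
Bb3 down a minor third → G3 (3 semitones).

G3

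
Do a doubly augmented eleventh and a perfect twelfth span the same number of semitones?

Yes

A doubly augmented eleventh spans 19 semitones, and a perfect twelfth also spans 19 semitones — they're enharmonic.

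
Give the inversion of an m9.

M7

First reduce the compound minor ninth to its simple form, a minor second.
The rule of nine gives the new number: 9 − 2 = 7, so a second becomes a seventh.
The quality also flips — minor becomes major — giving a major seventh.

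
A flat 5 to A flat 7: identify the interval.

A to A is the same letter name, plus 2 octaves — that makes it a fifteenth of some quality.
Counting semitones, Ab5→Ab7 is 24, which is the perfect fifteenth.
(Equivalently, a compound perfect octave: a perfect octave plus an octave.)

P15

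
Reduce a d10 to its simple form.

Subtracting seven from the interval number removes an octave: 10 − 7 = 3.
So a diminished tenth is an octave plus a diminished third. The quality is unchanged.

d3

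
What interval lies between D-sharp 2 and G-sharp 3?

D to G spans four letter names (D-E-F-G), plus an octave, so the interval is some kind of eleventh.
D#2 to G#3 is 17 semitones, matching the perfect eleventh exactly, so the quality is perfect.
(Equivalently, a compound perfect fourth: a perfect fourth plus an octave.)

perfect eleventh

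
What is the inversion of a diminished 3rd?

augmented 6th

The rule of nine gives the new number: 9 − 3 = 6, so a third becomes a sixth.
And diminished becomes augmented under inversion, so we get an augmented sixth.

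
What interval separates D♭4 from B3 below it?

diminished 3rd

Descending from Db4 to B3 is the same interval as ascending B3 to Db4.
B to D spans three letter names (B-C-D), so the interval is some kind of third.
The major third is 4 semitones; here we have 2, two semitones narrower: diminished.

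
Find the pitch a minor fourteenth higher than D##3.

C##5

Seven letters up from D (plus an octave) reaches C.
A minor fourteenth is 22 semitones; 22 semitones up from D##3 gives C##5.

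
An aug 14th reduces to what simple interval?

augmented 7th

Subtracting seven from the interval number removes an octave: 14 − 7 = 7.
So an augmented fourteenth is an octave plus an augmented seventh. The quality is unchanged.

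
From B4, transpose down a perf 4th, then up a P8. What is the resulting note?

Down a perfect fourth from B4: F#4 (5 semitones down).
A perfect octave up from F#4 is F#5.

F#5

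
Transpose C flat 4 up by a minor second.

D double-flat 4

Two letter names up from C: D.
A minor second is 1 semitone; 1 semitone up from Cb4 gives Dbb4.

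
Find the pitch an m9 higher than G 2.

Counting two letter names plus an octave up from G lands on A.
A minor ninth is 13 semitones; 13 semitones up from G2 gives Ab3.

A-flat 3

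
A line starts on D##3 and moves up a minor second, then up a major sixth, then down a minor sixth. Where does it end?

E##3

D##3 up a minor second → E#3 (1 semitone).
E#3 up a major sixth → C##4 (9 semitones).
Down a minor sixth from C##4: E##3 (8 semitones down).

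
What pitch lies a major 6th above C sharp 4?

A sharp 4

Counting six letter names up from C lands on A.
A major sixth is 9 semitones; 9 semitones up from C#4 gives A#4.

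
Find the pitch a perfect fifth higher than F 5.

Five letter names up from F: C.
A perfect fifth is 7 semitones; 7 semitones up from F5 gives C6.

C 6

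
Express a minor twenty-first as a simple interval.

m7

Take out 2 octaves (14 from the number): 21 − 14 = 7.
That makes a minor twenty-first a compound minor seventh — 2 octaves plus a minor seventh.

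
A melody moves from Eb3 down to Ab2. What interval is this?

Descending from Eb3 to Ab2 is the same interval as ascending Ab2 to Eb3.
A to E spans five letter names (A-B-C-D-E) — that makes it a fifth of some quality.
The perfect fifth spans 7 semitones, and Ab2 to Eb3 is exactly 7 semitones — so this is a perfect fifth.

P5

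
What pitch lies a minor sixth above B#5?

G#6

Counting six letter names up from B lands on G.
A minor sixth is 8 semitones; 8 semitones up from B#5 gives G#6.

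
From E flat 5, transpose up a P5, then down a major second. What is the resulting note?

Eb5 up a perfect fifth → Bb5 (7 semitones).
Down a major second from Bb5: Ab5 (2 semitones down).

A flat 5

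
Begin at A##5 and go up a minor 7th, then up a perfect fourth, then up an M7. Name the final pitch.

Up a minor seventh from A##5: G##6 (10 semitones up).
G##6 up a perfect fourth → C##7 (5 semitones).
Up a major seventh from C##7: B##7 (11 semitones up).

B##7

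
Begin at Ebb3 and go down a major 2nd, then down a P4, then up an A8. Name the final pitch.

Ab3

A major second down from Ebb3 is Dbb3.
Dbb3 down a perfect fourth → Abb2 (5 semitones).
Abb2 up an augmented octave → Ab3 (13 semitones).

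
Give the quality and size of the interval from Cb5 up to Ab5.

major 6th

C to A spans six letter names (C-D-E-F-G-A), so the interval is some kind of sixth.
The major sixth spans 9 semitones, and Cb5 to Ab5 is exactly 9 semitones — so this is a major sixth.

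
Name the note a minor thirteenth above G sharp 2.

E 4

Six letters up from G (plus an octave) reaches E.
A minor thirteenth is 20 semitones; 20 semitones up from G#2 gives E4.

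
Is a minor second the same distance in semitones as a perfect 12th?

1 semitone (minor second) vs 19 semitones (perfect twelfth): not equal.

No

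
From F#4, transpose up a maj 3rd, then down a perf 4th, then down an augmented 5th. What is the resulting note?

Up a major third from F#4: A#4 (4 semitones up).
A perfect fourth down from A#4 is E#4.
E#4 down an augmented fifth → A3 (8 semitones).

A3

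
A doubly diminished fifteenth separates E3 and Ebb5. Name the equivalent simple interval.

dd8

Each octave removed subtracts seven from the number: 15 − 7 = 8.
So a doubly diminished fifteenth is an octave plus a doubly diminished octave. The quality is unchanged.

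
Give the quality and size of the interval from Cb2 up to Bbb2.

minor 7th

C to B spans seven letter names (C-D-E-F-G-A-B): a seventh.
At 10 semitones, Cb2→Bbb2 falls one short of a major seventh: minor.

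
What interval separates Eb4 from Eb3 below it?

Descending from Eb4 to Eb3 is the same interval as ascending Eb3 to Eb4.
E to E is the same letter name, plus an octave, so the interval is some kind of octave.
Eb3 to Eb4 is 12 semitones, matching the perfect octave exactly, so the quality is perfect.

P8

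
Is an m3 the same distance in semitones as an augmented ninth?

No

A minor third spans 3 semitones; an augmented ninth spans 15 semitones. They differ by 12.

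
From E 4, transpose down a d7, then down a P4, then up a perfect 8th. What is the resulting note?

E4 down a diminished seventh → F##3 (9 semitones).
F##3 down a perfect fourth → C##3 (5 semitones).
C##3 up a perfect octave → C##4 (12 semitones).

C double-sharp 4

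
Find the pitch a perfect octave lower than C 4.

For an octave the letter name doesn't change: still C, an octave down.
Moving 12 semitones down from C4 (the size of a perfect octave) reaches C3.

C 3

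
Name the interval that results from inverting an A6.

diminished third

Inverted interval numbers add to nine, so a sixth pairs with a third (6 + 3 = 9).
Quality inverts too: augmented becomes diminished. That makes the inversion a diminished third.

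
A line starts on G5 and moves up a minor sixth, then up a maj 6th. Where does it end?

C7

Up a minor sixth from G5: Eb6 (8 semitones up).
Up a major sixth from Eb6: C7 (9 semitones up).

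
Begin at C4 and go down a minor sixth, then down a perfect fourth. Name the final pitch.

A minor sixth down from C4 is E3.
A perfect fourth down from E3 is B2.

B2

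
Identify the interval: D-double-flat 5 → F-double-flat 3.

Descending from Dbb5 to Fbb3 is the same interval as ascending Fbb3 to Dbb5.
F to D spans six letter names (F-G-A-B-C-D), plus an octave, so the interval is some kind of thirteenth.
The major thirteenth spans 21 semitones, and Fbb3 to Dbb5 is exactly 21 semitones — so this is a major thirteenth.
(Equivalently, a compound major sixth: a major sixth plus an octave.)

M13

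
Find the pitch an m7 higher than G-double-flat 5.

F-double-flat 6

The seventh takes the letter from G up to F.
A minor seventh spans 10 semitones, so from Gbb5 the target pitch is Fbb6.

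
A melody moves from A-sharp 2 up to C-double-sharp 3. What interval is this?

M3

A to C spans three letter names (A-B-C): a third.
A#2 to C##3 is 4 semitones, matching the major third exactly, so the quality is major.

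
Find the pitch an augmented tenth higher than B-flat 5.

Counting three letter names plus an octave up from B lands on D.
An augmented tenth is 17 semitones; 17 semitones up from Bb5 gives D#7.

D-sharp 7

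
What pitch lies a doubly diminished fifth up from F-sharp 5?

The fifth takes the letter from F up to C.
A doubly diminished fifth is 5 semitones; 5 semitones up from F#5 gives Cb6.

C-flat 6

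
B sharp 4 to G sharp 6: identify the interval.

B to G spans six letter names (B-C-D-E-F-G), plus an octave, so the interval is some kind of thirteenth.
At 20 semitones, B#4→G#6 falls one short of a major thirteenth: minor.
(Equivalently, a compound minor sixth: a minor sixth plus an octave.)

minor thirteenth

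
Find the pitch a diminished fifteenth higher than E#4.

For a fifteenth the letter name doesn't change: still E, two octaves up.
A diminished fifteenth spans 23 semitones, so from E#4 the target pitch is E6.

E6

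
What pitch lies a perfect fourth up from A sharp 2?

D sharp 3

Counting four letter names up from A lands on D.
Moving 5 semitones up from A#2 (the size of a perfect fourth) reaches D#3.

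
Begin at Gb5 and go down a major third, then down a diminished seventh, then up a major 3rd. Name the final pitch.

A4

Down a major third from Gb5: Ebb5 (4 semitones down).
A diminished seventh down from Ebb5 is F4.
A major third up from F4 is A4.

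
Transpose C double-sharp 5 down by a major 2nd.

B sharp 4

The second takes the letter from C down to B.
A major second is 2 semitones; 2 semitones down from C##5 gives B#4.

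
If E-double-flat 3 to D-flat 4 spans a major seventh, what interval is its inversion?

Interval numbers invert to sum to nine: 7 + 2 = 9, so a seventh inverts to a second.
And major becomes minor under inversion, so we get a minor second.

minor 2nd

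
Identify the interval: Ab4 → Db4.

perfect fifth

Descending from Ab4 to Db4 is the same interval as ascending Db4 to Ab4.
D to A spans five letter names (D-E-F-G-A), so the interval is some kind of fifth.
Counting semitones, Db4→Ab4 is 7, which is the perfect fifth.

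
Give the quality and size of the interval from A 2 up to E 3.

perfect fifth

A to E spans five letter names (A-B-C-D-E) — that makes it a fifth of some quality.
A2 to E3 is 7 semitones, matching the perfect fifth exactly, so the quality is perfect.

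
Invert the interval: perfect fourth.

Inverted interval numbers add to nine, so a fourth pairs with a fifth (4 + 5 = 9).
Quality inverts too: perfect stays perfect. That makes the inversion a perfect fifth.

P5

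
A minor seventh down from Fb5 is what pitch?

Gb4

The seventh takes the letter from F down to G.
A minor seventh spans 10 semitones, so from Fb5 the target pitch is Gb4.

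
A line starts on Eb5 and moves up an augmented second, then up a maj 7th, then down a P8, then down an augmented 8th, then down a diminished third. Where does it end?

Up an augmented second from Eb5: F#5 (3 semitones up).
A major seventh up from F#5 is E#6.
Down a perfect octave from E#6: E#5 (12 semitones down).
An augmented octave down from E#5 is E4.
E4 down a diminished third → C##4 (2 semitones).

C##4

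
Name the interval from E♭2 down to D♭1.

Descending from Eb2 to Db1 is the same interval as ascending Db1 to Eb2.
D to E spans two letter names (D-E), plus an octave — that makes it a ninth of some quality.
The major ninth spans 14 semitones, and Db1 to Eb2 is exactly 14 semitones — so this is a major ninth.
(Equivalently, a compound major second: a major second plus an octave.)

major ninth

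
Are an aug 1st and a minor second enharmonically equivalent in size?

Yes

An augmented unison = 1 semitone = a minor second; enharmonically equal.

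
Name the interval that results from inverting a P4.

Interval numbers invert to sum to nine: 4 + 5 = 9, so a fourth inverts to a fifth.
Quality inverts too: perfect stays perfect. That makes the inversion a perfect fifth.

perfect 5th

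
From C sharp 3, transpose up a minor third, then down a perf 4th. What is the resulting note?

Up a minor third from C#3: E3 (3 semitones up).
Down a perfect fourth from E3: B2 (5 semitones down).

B 2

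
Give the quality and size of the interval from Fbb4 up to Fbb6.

F to F is the same letter name, plus 2 octaves — that makes it a fifteenth of some quality.
Fbb4 to Fbb6 is 24 semitones, matching the perfect fifteenth exactly, so the quality is perfect.
(Equivalently, a compound perfect octave: a perfect octave plus an octave.)

P15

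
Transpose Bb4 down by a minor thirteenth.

Counting six letter names plus an octave down from B lands on D.
A minor thirteenth is 20 semitones; 20 semitones down from Bb4 gives D3.

D3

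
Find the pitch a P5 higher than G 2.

Five letter names up from G: D.
Moving 7 semitones up from G2 (the size of a perfect fifth) reaches D3.

D 3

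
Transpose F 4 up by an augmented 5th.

C sharp 5

Five letter names up from F: C.
An augmented fifth is 8 semitones; 8 semitones up from F4 gives C#5.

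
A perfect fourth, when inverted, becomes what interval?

perfect fifth

The rule of nine gives the new number: 9 − 4 = 5, so a fourth becomes a fifth.
Quality inverts too: perfect stays perfect. That makes the inversion a perfect fifth.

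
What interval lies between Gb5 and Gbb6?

G to G is the same letter name, plus an octave, so the interval is some kind of octave.
The perfect octave is 12 semitones; here we have 11, one semitone narrower: diminished.

diminished octave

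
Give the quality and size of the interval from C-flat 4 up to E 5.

augmented tenth

C to E spans three letter names (C-D-E), plus an octave, so the interval is some kind of tenth.
Cb4 to E5 spans 17 semitones — one semitone wider than the major tenth (16) — giving an augmented tenth.
(Equivalently, a compound augmented third: an augmented third plus an octave.)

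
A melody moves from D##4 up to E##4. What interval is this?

D to E spans two letter names (D-E): a second.
D##4 to E##4 is 2 semitones, matching the major second exactly, so the quality is major.

major 2nd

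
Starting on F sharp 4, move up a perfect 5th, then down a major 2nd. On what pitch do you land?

B 4

Up a perfect fifth from F#4: C#5 (7 semitones up).
C#5 down a major second → B4 (2 semitones).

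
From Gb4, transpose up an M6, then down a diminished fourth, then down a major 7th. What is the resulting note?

Gb4 up a major sixth → Eb5 (9 semitones).
Down a diminished fourth from Eb5: B4 (4 semitones down).
B4 down a major seventh → C4 (11 semitones).

C4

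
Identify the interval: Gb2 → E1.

Descending from Gb2 to E1 is the same interval as ascending E1 to Gb2.
E to G spans three letter names (E-F-G), plus an octave, so the interval is some kind of tenth.
E1 to Gb2 spans 14 semitones — two semitones narrower than the major tenth (16) — giving a diminished tenth.
(Equivalently, a compound diminished third: a diminished third plus an octave.)

diminished tenth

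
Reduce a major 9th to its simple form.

Take out an octave (7 from the number): 9 − 7 = 2.
That makes a major ninth a compound major second — an octave plus a major second.

M2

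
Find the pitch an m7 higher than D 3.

C 4

The seventh takes the letter from D up to C.
A minor seventh spans 10 semitones, so from D3 the target pitch is C4.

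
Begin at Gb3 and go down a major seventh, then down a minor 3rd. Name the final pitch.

A major seventh down from Gb3 is Abb2.
A minor third down from Abb2 is Fb2.

Fb2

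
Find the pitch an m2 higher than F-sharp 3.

The second takes the letter from F up to G.
A minor second spans 1 semitone, so from F#3 the target pitch is G3.

G 3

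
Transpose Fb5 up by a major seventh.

Counting seven letter names up from F lands on E.
A major seventh is 11 semitones; 11 semitones up from Fb5 gives Eb6.

Eb6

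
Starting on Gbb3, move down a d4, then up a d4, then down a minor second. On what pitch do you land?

Fb3

Down a diminished fourth from Gbb3: Db3 (4 semitones down).
Db3 up a diminished fourth → Gbb3 (4 semitones).
A minor second down from Gbb3 is Fb3.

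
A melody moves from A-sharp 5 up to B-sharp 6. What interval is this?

A to B spans two letter names (A-B), plus an octave, so the interval is some kind of ninth.
The major ninth spans 14 semitones, and A#5 to B#6 is exactly 14 semitones — so this is a major ninth.
(Equivalently, a compound major second: a major second plus an octave.)

major ninth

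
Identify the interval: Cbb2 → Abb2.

major sixth

C to A spans six letter names (C-D-E-F-G-A): a sixth.
The major sixth spans 9 semitones, and Cbb2 to Abb2 is exactly 9 semitones — so this is a major sixth.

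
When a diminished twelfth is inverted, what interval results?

First reduce the compound diminished twelfth to its simple form, a diminished fifth.
Inverted interval numbers add to nine, so a fifth pairs with a fourth (5 + 4 = 9).
Quality inverts too: diminished becomes augmented. That makes the inversion an augmented fourth.

augmented 4th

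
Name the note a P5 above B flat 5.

F 6

The fifth takes the letter from B up to F.
A perfect fifth spans 7 semitones, so from Bb5 the target pitch is F6.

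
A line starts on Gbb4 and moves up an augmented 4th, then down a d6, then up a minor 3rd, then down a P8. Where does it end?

An augmented fourth up from Gbb4 is Cb5.
Down a diminished sixth from Cb5: E4 (7 semitones down).
Up a minor third from E4: G4 (3 semitones up).
A perfect octave down from G4 is G3.

G3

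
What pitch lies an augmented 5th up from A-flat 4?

Five letter names up from A: E.
An augmented fifth is 8 semitones; 8 semitones up from Ab4 gives E5.

E 5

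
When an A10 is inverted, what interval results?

First reduce the compound augmented tenth to its simple form, an augmented third.
Inverted interval numbers add to nine, so a third pairs with a sixth (3 + 6 = 9).
Quality inverts too: augmented becomes diminished. That makes the inversion a diminished sixth.

diminished 6th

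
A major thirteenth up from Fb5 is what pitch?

Db7

The thirteenth's letter: F up six letter names plus an octave → D.
Moving 21 semitones up from Fb5 (the size of a major thirteenth) reaches Db7.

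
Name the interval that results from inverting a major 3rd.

The rule of nine gives the new number: 9 − 3 = 6, so a third becomes a sixth.
And major becomes minor under inversion, so we get a minor sixth.

minor sixth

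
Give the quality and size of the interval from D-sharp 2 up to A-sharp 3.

perfect twelfth

D to A spans five letter names (D-E-F-G-A), plus an octave, so the interval is some kind of twelfth.
The perfect twelfth spans 19 semitones, and D#2 to A#3 is exactly 19 semitones — so this is a perfect twelfth.
(Equivalently, a compound perfect fifth: a perfect fifth plus an octave.)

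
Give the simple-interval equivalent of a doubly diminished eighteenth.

Each octave removed subtracts seven from the number: 18 − 14 = 4.
Quality carries through unchanged, so the simple form is a doubly diminished fourth.

dd4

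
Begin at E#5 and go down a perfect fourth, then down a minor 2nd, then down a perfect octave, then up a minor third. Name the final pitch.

C##4

A perfect fourth down from E#5 is B#4.
Down a minor second from B#4: A##4 (1 semitone down).
A##4 down a perfect octave → A##3 (12 semitones).
A##3 up a minor third → C##4 (3 semitones).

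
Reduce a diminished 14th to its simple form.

Each octave removed subtracts seven from the number: 14 − 7 = 7.
So a diminished fourteenth is an octave plus a diminished seventh. The quality is unchanged.

diminished 7th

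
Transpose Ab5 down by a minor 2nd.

Two letter names down from A: G.
Moving 1 semitone down from Ab5 (the size of a minor second) reaches G5.

G5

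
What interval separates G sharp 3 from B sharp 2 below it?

minor 6th

Descending from G#3 to B#2 is the same interval as ascending B#2 to G#3.
B to G spans six letter names (B-C-D-E-F-G): a sixth.
B#2 to G#3 is 8 semitones, a half step short of the major sixth (9), so this is minor.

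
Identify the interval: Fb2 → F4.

F to F is the same letter name, plus 2 octaves — that makes it a fifteenth of some quality.
Fb2 to F4 spans 25 semitones — one semitone wider than the perfect fifteenth (24) — giving an augmented fifteenth.
(Equivalently, a compound augmented octave: an augmented octave plus an octave.)

augmented fifteenth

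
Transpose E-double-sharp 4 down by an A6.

G-sharp 3

Six letter names down from E: G.
An augmented sixth is 10 semitones; 10 semitones down from E##4 gives G#3.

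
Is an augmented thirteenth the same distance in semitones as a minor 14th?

Both span 22 semitones: an augmented thirteenth and a minor fourteenth are the same chromatic distance.

Yes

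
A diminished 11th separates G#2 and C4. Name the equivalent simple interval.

Take out an octave (7 from the number): 11 − 7 = 4.
That makes a diminished eleventh a compound diminished fourth — an octave plus a diminished fourth.

diminished 4th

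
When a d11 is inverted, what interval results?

A5

First reduce the compound diminished eleventh to its simple form, a diminished fourth.
The rule of nine gives the new number: 9 − 4 = 5, so a fourth becomes a fifth.
The quality also flips — diminished becomes augmented — giving an augmented fifth.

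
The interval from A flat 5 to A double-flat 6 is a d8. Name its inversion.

Interval numbers invert to sum to nine: 8 + 1 = 9, so an octave inverts to a unison.
The quality also flips — diminished becomes augmented — giving an augmented unison.

augmented 1st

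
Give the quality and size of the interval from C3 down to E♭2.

Descending from C3 to Eb2 is the same interval as ascending Eb2 to C3.
E to C spans six letter names (E-F-G-A-B-C) — that makes it a sixth of some quality.
The major sixth spans 9 semitones, and Eb2 to C3 is exactly 9 semitones — so this is a major sixth.

major 6th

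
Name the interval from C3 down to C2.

Descending from C3 to C2 is the same interval as ascending C2 to C3.
C to C is the same letter name, plus an octave, so the interval is some kind of octave.
The perfect octave spans 12 semitones, and C2 to C3 is exactly 12 semitones — so this is a perfect octave.

P8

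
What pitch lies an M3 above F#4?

A#4

Three letter names up from F: A.
Moving 4 semitones up from F#4 (the size of a major third) reaches A#4.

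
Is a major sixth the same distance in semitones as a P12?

No

9 semitones (major sixth) vs 19 semitones (perfect twelfth): not equal.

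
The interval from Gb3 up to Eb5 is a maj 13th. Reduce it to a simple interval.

Take out an octave (7 from the number): 13 − 7 = 6.
Quality carries through unchanged, so the simple form is a major sixth.

major 6th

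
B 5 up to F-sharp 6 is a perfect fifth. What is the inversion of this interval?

perfect 4th

Inverted interval numbers add to nine, so a fifth pairs with a fourth (5 + 4 = 9).
The quality also flips — perfect stays perfect — giving a perfect fourth.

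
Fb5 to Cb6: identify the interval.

F to C spans five letter names (F-G-A-B-C), so the interval is some kind of fifth.
Fb5 to Cb6 is 7 semitones, matching the perfect fifth exactly, so the quality is perfect.

perfect fifth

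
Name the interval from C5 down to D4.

minor 7th

Descending from C5 to D4 is the same interval as ascending D4 to C5.
D to C spans seven letter names (D-E-F-G-A-B-C): a seventh.
D4 to C5 is 10 semitones, a half step short of the major seventh (11), so this is minor.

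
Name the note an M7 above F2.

The seventh takes the letter from F up to E.
Moving 11 semitones up from F2 (the size of a major seventh) reaches E3.

E3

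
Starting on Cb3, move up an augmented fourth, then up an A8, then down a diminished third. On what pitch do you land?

D##4

Up an augmented fourth from Cb3: F3 (6 semitones up).
An augmented octave up from F3 is F#4.
Down a diminished third from F#4: D##4 (2 semitones down).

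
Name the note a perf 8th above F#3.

F#4

For an octave the letter name doesn't change: still F, an octave up.
A perfect octave spans 12 semitones, so from F#3 the target pitch is F#4.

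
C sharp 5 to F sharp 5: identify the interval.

C to F spans four letter names (C-D-E-F), so the interval is some kind of fourth.
Counting semitones, C#5→F#5 is 5, which is the perfect fourth.

perfect 4th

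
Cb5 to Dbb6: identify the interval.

C to D spans two letter names (C-D), plus an octave — that makes it a ninth of some quality.
At 13 semitones, Cb5→Dbb6 falls one short of a major ninth: minor.
(Equivalently, a compound minor second: a minor second plus an octave.)

minor 9th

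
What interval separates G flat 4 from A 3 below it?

diminished 7th

Descending from Gb4 to A3 is the same interval as ascending A3 to Gb4.
A to G spans seven letter names (A-B-C-D-E-F-G): a seventh.
A major seventh would be 11 semitones; A3 to Gb4 is 9, two semitones narrower, so the interval is diminished.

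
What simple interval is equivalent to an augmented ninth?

augmented second

Take out an octave (7 from the number): 9 − 7 = 2.
So an augmented ninth is an octave plus an augmented second. The quality is unchanged.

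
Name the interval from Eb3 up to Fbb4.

E to F spans two letter names (E-F), plus an octave — that makes it a ninth of some quality.
The major ninth is 14 semitones; here we have 12, two semitones narrower: diminished.

diminished ninth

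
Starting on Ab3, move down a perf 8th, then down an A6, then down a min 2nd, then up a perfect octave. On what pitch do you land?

Ab3 down a perfect octave → Ab2 (12 semitones).
Ab2 down an augmented sixth → Cbb2 (10 semitones).
Down a minor second from Cbb2: Bbb1 (1 semitone down).
Up a perfect octave from Bbb1: Bbb2 (12 semitones up).

Bbb2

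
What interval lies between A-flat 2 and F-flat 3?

A to F spans six letter names (A-B-C-D-E-F), so the interval is some kind of sixth.
At 8 semitones, Ab2→Fb3 falls one short of a major sixth: minor.

minor sixth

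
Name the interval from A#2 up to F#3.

minor sixth

A to F spans six letter names (A-B-C-D-E-F) — that makes it a sixth of some quality.
At 8 semitones, A#2→F#3 falls one short of a major sixth: minor.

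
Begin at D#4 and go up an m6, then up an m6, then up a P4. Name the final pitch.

Up a minor sixth from D#4: B4 (8 semitones up).
A minor sixth up from B4 is G5.
G5 up a perfect fourth → C6 (5 semitones).

C6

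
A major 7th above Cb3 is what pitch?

Bb3

The seventh takes the letter from C up to B.
A major seventh is 11 semitones; 11 semitones up from Cb3 gives Bb3.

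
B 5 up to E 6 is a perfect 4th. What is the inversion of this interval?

Interval numbers invert to sum to nine: 4 + 5 = 9, so a fourth inverts to a fifth.
Quality inverts too: perfect stays perfect. That makes the inversion a perfect fifth.

perfect fifth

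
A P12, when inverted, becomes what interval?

perfect 4th

First reduce the compound perfect twelfth to its simple form, a perfect fifth.
Inverted interval numbers add to nine, so a fifth pairs with a fourth (5 + 4 = 9).
Quality inverts too: perfect stays perfect. That makes the inversion a perfect fourth.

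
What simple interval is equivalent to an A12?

augmented 5th

Take out an octave (7 from the number): 12 − 7 = 5.
So an augmented twelfth is an octave plus an augmented fifth. The quality is unchanged.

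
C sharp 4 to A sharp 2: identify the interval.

minor 10th

Descending from C#4 to A#2 is the same interval as ascending A#2 to C#4.
A to C spans three letter names (A-B-C), plus an octave — that makes it a tenth of some quality.
At 15 semitones, A#2→C#4 falls one short of a major tenth: minor.
(Equivalently, a compound minor third: a minor third plus an octave.)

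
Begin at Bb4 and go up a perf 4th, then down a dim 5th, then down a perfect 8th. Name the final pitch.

Up a perfect fourth from Bb4: Eb5 (5 semitones up).
Down a diminished fifth from Eb5: A4 (6 semitones down).
A4 down a perfect octave → A3 (12 semitones).

A3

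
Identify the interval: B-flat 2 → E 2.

diminished fifth

Descending from Bb2 to E2 is the same interval as ascending E2 to Bb2.
E to B spans five letter names (E-F-G-A-B), so the interval is some kind of fifth.
The perfect fifth is 7 semitones; here we have 6, one semitone narrower: diminished.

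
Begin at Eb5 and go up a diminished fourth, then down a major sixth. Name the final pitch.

Cbb5

A diminished fourth up from Eb5 is Abb5.
Down a major sixth from Abb5: Cbb5 (9 semitones down).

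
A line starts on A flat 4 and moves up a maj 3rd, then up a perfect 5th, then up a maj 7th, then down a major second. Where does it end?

E 6

Up a major third from Ab4: C5 (4 semitones up).
A perfect fifth up from C5 is G5.
Up a major seventh from G5: F#6 (11 semitones up).
F#6 down a major second → E6 (2 semitones).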